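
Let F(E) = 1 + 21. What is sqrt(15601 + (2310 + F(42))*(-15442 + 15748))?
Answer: sqrt(729193) ≈ 853.93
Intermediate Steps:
F(E) = 22
sqrt(15601 + (2310 + F(42))*(-15442 + 15748)) = sqrt(15601 + (2310 + 22)*(-15442 + 15748)) = sqrt(15601 + 2332*306) = sqrt(15601 + 713592) = sqrt(729193)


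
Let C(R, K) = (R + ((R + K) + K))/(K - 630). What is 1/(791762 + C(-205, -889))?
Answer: 1519/1202688666 ≈ 1.2630e-6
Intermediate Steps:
C(R, K) = (2*K + 2*R)/(-630 + K) (C(R, K) = (R + ((K + R) + K))/(-630 + K) = (R + (R + 2*K))/(-630 + K) = (2*K + 2*R)/(-630 + K))
1/(791762 + C(-205, -889)) = 1/(791762 + 2*(-889 - 205)/(-630 - 889)) = 1/(791762 + 2*(-1094)/(-1519)) = 1/(791762 + 2*(-1/1519)*(-1094)) = 1/(791762 + 2188/1519) = 1/(1202688666/1519) = 1519/1202688666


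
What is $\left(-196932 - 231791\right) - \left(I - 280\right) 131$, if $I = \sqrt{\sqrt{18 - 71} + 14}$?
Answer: $-392043 - 131 \sqrt{14 + i \sqrt{53}} \approx -3.9255 \cdot 10^{5} - 123.58 i$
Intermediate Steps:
$I = \sqrt{14 + i \sqrt{53}}$ ($I = \sqrt{\sqrt{-53} + 14} = \sqrt{i \sqrt{53} + 14} = \sqrt{14 + i \sqrt{53}} \approx 3.8587 + 0.94333 i$)
$\left(-196932 - 231791\right) - \left(I - 280\right) 131 = \left(-196932 - 231791\right) - \left(\sqrt{14 + i \sqrt{53}} - 280\right) 131 = -428723 - \left(-280 + \sqrt{14 + i \sqrt{53}}\right) 131 = -428723 - \left(-36680 + 131 \sqrt{14 + i \sqrt{53}}\right) = -428723 + \left(36680 - 131 \sqrt{14 + i \sqrt{53}}\right) = -392043 - 131 \sqrt{14 + i \sqrt{53}}$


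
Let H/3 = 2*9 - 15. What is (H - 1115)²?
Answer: 1223236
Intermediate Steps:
H = 9 (H = 3*(2*9 - 15) = 3*(18 - 15) = 3*3 = 9)
(H - 1115)² = (9 - 1115)² = (-1106)² = 1223236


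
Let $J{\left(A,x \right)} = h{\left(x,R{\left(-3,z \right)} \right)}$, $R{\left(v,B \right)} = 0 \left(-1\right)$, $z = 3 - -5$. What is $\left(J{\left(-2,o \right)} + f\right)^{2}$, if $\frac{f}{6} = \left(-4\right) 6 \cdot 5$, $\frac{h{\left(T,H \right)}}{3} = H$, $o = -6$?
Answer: $518400$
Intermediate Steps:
$z = 8$ ($z = 3 + 5 = 8$)
$R{\left(v,B \right)} = 0$
$h{\left(T,H \right)} = 3 H$
$J{\left(A,x \right)} = 0$ ($J{\left(A,x \right)} = 3 \cdot 0 = 0$)
$f = -720$ ($f = 6 \left(-4\right) 6 \cdot 5 = 6 \left(\left(-24\right) 5\right) = 6 \left(-120\right) = -720$)
$\left(J{\left(-2,o \right)} + f\right)^{2} = \left(0 - 720\right)^{2} = \left(-720\right)^{2} = 518400$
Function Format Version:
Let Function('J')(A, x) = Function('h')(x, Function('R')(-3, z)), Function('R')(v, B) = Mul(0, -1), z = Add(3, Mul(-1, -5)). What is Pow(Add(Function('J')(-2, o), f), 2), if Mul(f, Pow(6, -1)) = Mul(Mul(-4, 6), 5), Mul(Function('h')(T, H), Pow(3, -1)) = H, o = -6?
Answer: 518400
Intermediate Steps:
z = 8 (z = Add(3, 5) = 8)
Function('R')(v, B) = 0
Function('h')(T, H) = Mul(3, H)
Function('J')(A, x) = 0 (Function('J')(A, x) = Mul(3, 0) = 0)
f = -720 (f = Mul(6, Mul(Mul(-4, 6), 5)) = Mul(6, Mul(-24, 5)) = Mul(6, -120) = -720)
Pow(Add(Function('J')(-2, o), f), 2) = Pow(Add(0, -720), 2) = Pow(-720, 2) = 518400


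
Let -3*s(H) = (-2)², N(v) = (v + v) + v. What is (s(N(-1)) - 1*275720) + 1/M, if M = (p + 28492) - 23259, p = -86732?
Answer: -67413038839/244497 ≈ -2.7572e+5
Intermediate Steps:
N(v) = 3*v (N(v) = 2*v + v = 3*v)
s(H) = -4/3 (s(H) = -⅓*(-2)² = -⅓*4 = -4/3)
M = -81499 (M = (-86732 + 28492) - 23259 = -58240 - 23259 = -81499)
(s(N(-1)) - 1*275720) + 1/M = (-4/3 - 1*275720) + 1/(-81499) = (-4/3 - 275720) - 1/81499 = -827164/3 - 1/81499 = -67413038839/244497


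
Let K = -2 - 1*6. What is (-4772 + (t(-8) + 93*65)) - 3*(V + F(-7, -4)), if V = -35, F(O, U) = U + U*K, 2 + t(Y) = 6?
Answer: 1298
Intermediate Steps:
t(Y) = 4 (t(Y) = -2 + 6 = 4)
K = -8 (K = -2 - 6 = -8)
F(O, U) = -7*U (F(O, U) = U + U*(-8) = U - 8*U = -7*U)
(-4772 + (t(-8) + 93*65)) - 3*(V + F(-7, -4)) = (-4772 + (4 + 93*65)) - 3*(-35 - 7*(-4)) = (-4772 + (4 + 6045)) - 3*(-35 + 28) = (-4772 + 6049) - 3*(-7) = 1277 + 21 = 1298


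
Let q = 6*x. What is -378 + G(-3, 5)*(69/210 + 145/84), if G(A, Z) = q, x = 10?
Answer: -1783/7 ≈ -254.71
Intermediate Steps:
q = 60 (q = 6*10 = 60)
G(A, Z) = 60
-378 + G(-3, 5)*(69/210 + 145/84) = -378 + 60*(69/210 + 145/84) = -378 + 60*(69*(1/210) + 145*(1/84)) = -378 + 60*(23/70 + 145/84) = -378 + 60*(863/420) = -378 + 863/7 = -1783/7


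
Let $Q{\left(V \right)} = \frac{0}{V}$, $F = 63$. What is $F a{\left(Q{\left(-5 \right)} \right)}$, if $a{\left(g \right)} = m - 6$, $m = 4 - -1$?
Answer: $-63$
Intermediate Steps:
$m = 5$ ($m = 4 + 1 = 5$)
$Q{\left(V \right)} = 0$
$a{\left(g \right)} = -1$ ($a{\left(g \right)} = 5 - 6 = -1$)
$F a{\left(Q{\left(-5 \right)} \right)} = 63 \left(-1\right) = -63$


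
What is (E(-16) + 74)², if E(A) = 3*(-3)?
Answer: 4225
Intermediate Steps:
E(A) = -9
(E(-16) + 74)² = (-9 + 74)² = 65² = 4225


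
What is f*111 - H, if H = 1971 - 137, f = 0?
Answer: -1834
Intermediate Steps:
H = 1834
f*111 - H = 0*111 - 1*1834 = 0 - 1834 = -1834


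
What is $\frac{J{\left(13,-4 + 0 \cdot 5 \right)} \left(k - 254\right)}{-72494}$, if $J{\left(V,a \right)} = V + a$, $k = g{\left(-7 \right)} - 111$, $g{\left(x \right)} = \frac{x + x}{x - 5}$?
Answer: $\frac{6549}{144988} \approx 0.045169$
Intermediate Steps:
$g{\left(x \right)} = \frac{2 x}{-5 + x}$
$k = - \frac{659}{6}$ ($k = 2 \left(-7\right) \frac{1}{-5 - 7} - 111 = 2 \left(-7\right) \frac{1}{-12} - 111 = 2 \left(-7\right) \left(- \frac{1}{12}\right) - 111 = \frac{7}{6} - 111 = - \frac{659}{6} \approx -109.83$)
$\frac{J{\left(13,-4 + 0 \cdot 5 \right)} \left(k - 254\right)}{-72494} = \frac{\left(13 + \left(-4 + 0 \cdot 5\right)\right) \left(- \frac{659}{6} - 254\right)}{-72494} = \left(13 + \left(-4 + 0\right)\right) \left(- \frac{2183}{6}\right) \left(- \frac{1}{72494}\right) = \left(13 - 4\right) \left(- \frac{2183}{6}\right) \left(- \frac{1}{72494}\right) = 9 \left(- \frac{2183}{6}\right) \left(- \frac{1}{72494}\right) = \left(- \frac{6549}{2}\right) \left(- \frac{1}{72494}\right) = \frac{6549}{144988}$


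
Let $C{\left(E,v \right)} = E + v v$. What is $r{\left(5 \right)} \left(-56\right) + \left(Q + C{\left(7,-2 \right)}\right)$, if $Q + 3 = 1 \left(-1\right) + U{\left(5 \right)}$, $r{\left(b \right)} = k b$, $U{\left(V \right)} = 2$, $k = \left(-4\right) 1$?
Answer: $1129$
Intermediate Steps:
$k = -4$
$C{\left(E,v \right)} = E + v^{2}$
$r{\left(b \right)} = - 4 b$
$Q = -2$ ($Q = -3 + \left(1 \left(-1\right) + 2\right) = -3 + \left(-1 + 2\right) = -3 + 1 = -2$)
$r{\left(5 \right)} \left(-56\right) + \left(Q + C{\left(7,-2 \right)}\right) = \left(-4\right) 5 \left(-56\right) + \left(-2 + \left(7 + \left(-2\right)^{2}\right)\right) = \left(-20\right) \left(-56\right) + \left(-2 + \left(7 + 4\right)\right) = 1120 + \left(-2 + 11\right) = 1120 + 9 = 1129$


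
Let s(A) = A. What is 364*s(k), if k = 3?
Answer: 1092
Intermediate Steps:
364*s(k) = 364*3 = 1092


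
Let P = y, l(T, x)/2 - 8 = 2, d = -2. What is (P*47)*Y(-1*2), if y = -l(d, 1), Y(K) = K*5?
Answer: 9400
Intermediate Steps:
l(T, x) = 20 (l(T, x) = 16 + 2*2 = 16 + 4 = 20)
Y(K) = 5*K
y = -20 (y = -1*20 = -20)
P = -20
(P*47)*Y(-1*2) = (-20*47)*(5*(-1*2)) = -4700*(-2) = -940*(-10) = 9400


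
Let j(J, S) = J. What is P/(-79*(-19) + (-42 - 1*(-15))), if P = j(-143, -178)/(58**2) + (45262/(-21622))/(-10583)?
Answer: -16284901575/567320052121768 ≈ -2.8705e-5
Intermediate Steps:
P = -16284901575/384884702932 (P = -143/(58**2) + (45262/(-21622))/(-10583) = -143/3364 + (45262*(-1/21622))*(-1/10583) = -143*1/3364 - 22631/10811*(-1/10583) = -143/3364 + 22631/114412813 = -16284901575/384884702932 ≈ -0.042311)
P/(-79*(-19) + (-42 - 1*(-15))) = -16284901575/(384884702932*(-79*(-19) + (-42 - 1*(-15)))) = -16284901575/(384884702932*(1501 + (-42 + 15))) = -16284901575/(384884702932*(1501 - 27)) = -16284901575/384884702932/1474 = -16284901575/384884702932*1/1474 = -16284901575/567320052121768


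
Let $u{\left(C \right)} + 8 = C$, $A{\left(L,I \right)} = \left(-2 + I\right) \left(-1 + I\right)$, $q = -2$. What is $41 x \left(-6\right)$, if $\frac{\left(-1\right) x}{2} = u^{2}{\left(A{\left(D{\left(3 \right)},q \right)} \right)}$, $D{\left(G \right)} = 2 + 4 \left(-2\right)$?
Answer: $7872$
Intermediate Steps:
$D{\left(G \right)} = -6$ ($D{\left(G \right)} = 2 - 8 = -6$)
$A{\left(L,I \right)} = \left(-1 + I\right) \left(-2 + I\right)$
$u{\left(C \right)} = -8 + C$
$x = -32$ ($x = - 2 \left(-8 + \left(2 + \left(-2\right)^{2} - -6\right)\right)^{2} = - 2 \left(-8 + \left(2 + 4 + 6\right)\right)^{2} = - 2 \left(-8 + 12\right)^{2} = - 2 \cdot 4^{2} = \left(-2\right) 16 = -32$)
$41 x \left(-6\right) = 41 \left(-32\right) \left(-6\right) = \left(-1312\right) \left(-6\right) = 7872$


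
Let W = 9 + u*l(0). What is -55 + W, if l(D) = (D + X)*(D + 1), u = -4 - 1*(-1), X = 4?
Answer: -58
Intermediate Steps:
u = -3 (u = -4 + 1 = -3)
l(D) = (1 + D)*(4 + D) (l(D) = (D + 4)*(D + 1) = (4 + D)*(1 + D) = (1 + D)*(4 + D))
W = -3 (W = 9 - 3*(4 + 0² + 5*0) = 9 - 3*(4 + 0 + 0) = 9 - 3*4 = 9 - 12 = -3)
-55 + W = -55 - 3 = -58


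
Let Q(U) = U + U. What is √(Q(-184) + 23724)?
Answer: 2*√5839 ≈ 152.83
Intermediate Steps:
Q(U) = 2*U
√(Q(-184) + 23724) = √(2*(-184) + 23724) = √(-368 + 23724) = √23356 = 2*√5839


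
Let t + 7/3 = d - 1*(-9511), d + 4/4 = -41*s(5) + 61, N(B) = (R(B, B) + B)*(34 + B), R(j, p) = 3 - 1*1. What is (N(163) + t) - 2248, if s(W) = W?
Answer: 118862/3 ≈ 39621.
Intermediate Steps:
R(j, p) = 2 (R(j, p) = 3 - 1 = 2)
N(B) = (2 + B)*(34 + B)
d = -145 (d = -1 + (-41*5 + 61) = -1 + (-205 + 61) = -1 - 144 = -145)
t = 28091/3 (t = -7/3 + (-145 - 1*(-9511)) = -7/3 + (-145 + 9511) = -7/3 + 9366 = 28091/3 ≈ 9363.7)
(N(163) + t) - 2248 = ((68 + 163² + 36*163) + 28091/3) - 2248 = ((68 + 26569 + 5868) + 28091/3) - 2248 = (32505 + 28091/3) - 2248 = 125606/3 - 2248 = 118862/3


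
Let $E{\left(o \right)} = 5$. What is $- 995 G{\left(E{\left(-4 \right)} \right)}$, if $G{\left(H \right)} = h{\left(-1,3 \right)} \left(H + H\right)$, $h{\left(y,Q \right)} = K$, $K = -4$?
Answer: $39800$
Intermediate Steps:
$h{\left(y,Q \right)} = -4$
$G{\left(H \right)} = - 8 H$ ($G{\left(H \right)} = - 4 \left(H + H\right) = - 4 \cdot 2 H = - 8 H$)
$- 995 G{\left(E{\left(-4 \right)} \right)} = - 995 \left(\left(-8\right) 5\right) = \left(-995\right) \left(-40\right) = 39800$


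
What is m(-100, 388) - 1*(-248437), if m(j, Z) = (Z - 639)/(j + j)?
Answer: 49687651/200 ≈ 2.4844e+5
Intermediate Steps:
m(j, Z) = (-639 + Z)/(2*j) (m(j, Z) = (-639 + Z)/((2*j)) = (-639 + Z)*(1/(2*j)) = (-639 + Z)/(2*j))
m(-100, 388) - 1*(-248437) = (1/2)*(-639 + 388)/(-100) - 1*(-248437) = (1/2)*(-1/100)*(-251) + 248437 = 251/200 + 248437 = 49687651/200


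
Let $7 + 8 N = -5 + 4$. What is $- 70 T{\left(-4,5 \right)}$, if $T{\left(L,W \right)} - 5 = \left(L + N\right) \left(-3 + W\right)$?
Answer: $350$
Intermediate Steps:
$N = -1$ ($N = - \frac{7}{8} + \frac{-5 + 4}{8} = - \frac{7}{8} + \frac{1}{8} \left(-1\right) = - \frac{7}{8} - \frac{1}{8} = -1$)
$T{\left(L,W \right)} = 5 + \left(-1 + L\right) \left(-3 + W\right)$ ($T{\left(L,W \right)} = 5 + \left(L - 1\right) \left(-3 + W\right) = 5 + \left(-1 + L\right) \left(-3 + W\right)$)
$- 70 T{\left(-4,5 \right)} = - 70 \left(8 - 5 - -12 - 20\right) = - 70 \left(8 - 5 + 12 - 20\right) = \left(-70\right) \left(-5\right) = 350$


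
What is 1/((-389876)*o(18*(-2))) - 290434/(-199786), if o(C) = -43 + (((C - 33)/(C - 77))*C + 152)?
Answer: 556711243575727/382954870174244 ≈ 1.4537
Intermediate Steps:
o(C) = 109 + C*(-33 + C)/(-77 + C) (o(C) = -43 + (((-33 + C)/(-77 + C))*C + 152) = -43 + (C*(-33 + C)/(-77 + C) + 152) = -43 + (152 + C*(-33 + C)/(-77 + C)) = 109 + C*(-33 + C)/(-77 + C))
1/((-389876)*o(18*(-2))) - 290434/(-199786) = 1/((-389876)*(((-8393 + (18*(-2))² + 76*(18*(-2)))/(-77 + 18*(-2))))) - 290434/(-199786) = -(-77 - 36)/(-8393 + (-36)² + 76*(-36))/389876 - 290434*(-1/199786) = -(-113/(-8393 + 1296 - 2736))/389876 + 145217/99893 = -1/(389876*((-1/113*(-9833)))) + 145217/99893 = -1/(389876*9833/113) + 145217/99893 = -1/389876*113/9833 + 145217/99893 = -113/3833650708 + 145217/99893 = 556711243575727/382954870174244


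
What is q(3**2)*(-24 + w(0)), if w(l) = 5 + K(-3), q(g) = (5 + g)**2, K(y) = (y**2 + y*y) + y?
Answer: -784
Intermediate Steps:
K(y) = y + 2*y**2 (K(y) = (y**2 + y**2) + y = 2*y**2 + y = y + 2*y**2)
w(l) = 20 (w(l) = 5 - 3*(1 + 2*(-3)) = 5 - 3*(1 - 6) = 5 - 3*(-5) = 5 + 15 = 20)
q(3**2)*(-24 + w(0)) = (5 + 3**2)**2*(-24 + 20) = (5 + 9)**2*(-4) = 14**2*(-4) = 196*(-4) = -784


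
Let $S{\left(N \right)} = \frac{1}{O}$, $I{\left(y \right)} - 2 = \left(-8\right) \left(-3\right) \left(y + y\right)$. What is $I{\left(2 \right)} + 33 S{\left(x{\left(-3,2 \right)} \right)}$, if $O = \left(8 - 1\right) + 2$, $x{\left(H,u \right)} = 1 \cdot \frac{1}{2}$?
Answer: $\frac{305}{3} \approx 101.67$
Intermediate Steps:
$x{\left(H,u \right)} = \frac{1}{2}$ ($x{\left(H,u \right)} = 1 \cdot \frac{1}{2} = \frac{1}{2}$)
$O = 9$ ($O = 7 + 2 = 9$)
$I{\left(y \right)} = 2 + 48 y$ ($I{\left(y \right)} = 2 + \left(-8\right) \left(-3\right) \left(y + y\right) = 2 + 24 \cdot 2 y = 2 + 48 y$)
$S{\left(N \right)} = \frac{1}{9}$
$I{\left(2 \right)} + 33 S{\left(x{\left(-3,2 \right)} \right)} = \left(2 + 48 \cdot 2\right) + 33 \cdot \frac{1}{9} = \left(2 + 96\right) + \frac{11}{3} = 98 + \frac{11}{3} = \frac{305}{3}$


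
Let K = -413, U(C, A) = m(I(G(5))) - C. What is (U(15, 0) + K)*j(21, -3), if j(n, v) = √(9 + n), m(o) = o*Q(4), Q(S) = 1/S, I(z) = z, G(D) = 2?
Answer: -855*√30/2 ≈ -2341.5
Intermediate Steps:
m(o) = o/4
U(C, A) = ½ - C (U(C, A) = (¼)*2 - C = ½ - C)
(U(15, 0) + K)*j(21, -3) = ((½ - 1*15) - 413)*√(9 + 21) = ((½ - 15) - 413)*√30 = (-29/2 - 413)*√30 = -855*√30/2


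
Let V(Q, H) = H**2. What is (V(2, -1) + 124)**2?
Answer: 15625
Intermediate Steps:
(V(2, -1) + 124)**2 = ((-1)**2 + 124)**2 = (1 + 124)**2 = 125**2 = 15625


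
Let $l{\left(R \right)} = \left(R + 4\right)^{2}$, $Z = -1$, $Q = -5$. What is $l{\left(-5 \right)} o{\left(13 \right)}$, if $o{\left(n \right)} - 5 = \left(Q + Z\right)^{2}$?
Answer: $41$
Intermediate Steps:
$o{\left(n \right)} = 41$ ($o{\left(n \right)} = 5 + \left(-5 - 1\right)^{2} = 5 + \left(-6\right)^{2} = 5 + 36 = 41$)
$l{\left(R \right)} = \left(4 + R\right)^{2}$
$l{\left(-5 \right)} o{\left(13 \right)} = \left(4 - 5\right)^{2} \cdot 41 = \left(-1\right)^{2} \cdot 41 = 1 \cdot 41 = 41$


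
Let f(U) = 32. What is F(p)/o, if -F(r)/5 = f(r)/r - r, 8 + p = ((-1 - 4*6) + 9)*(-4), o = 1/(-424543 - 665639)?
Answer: -2114953080/7 ≈ -3.0214e+8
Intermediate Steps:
o = -1/1090182 (o = 1/(-1090182) = -1/1090182 ≈ -9.1728e-7)
p = 56 (p = -8 + ((-1 - 4*6) + 9)*(-4) = -8 + ((-1 - 24) + 9)*(-4) = -8 + (-25 + 9)*(-4) = -8 - 16*(-4) = -8 + 64 = 56)
F(r) = -160/r + 5*r (F(r) = -5*(32/r - r) = -5*(-r + 32/r) = -160/r + 5*r)
F(p)/o = (-160/56 + 5*56)/(-1/1090182) = (-160*1/56 + 280)*(-1090182) = (-20/7 + 280)*(-1090182) = (1940/7)*(-1090182) = -2114953080/7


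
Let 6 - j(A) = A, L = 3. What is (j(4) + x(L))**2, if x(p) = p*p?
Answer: 121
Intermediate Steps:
j(A) = 6 - A
x(p) = p**2
(j(4) + x(L))**2 = ((6 - 1*4) + 3**2)**2 = ((6 - 4) + 9)**2 = (2 + 9)**2 = 11**2 = 121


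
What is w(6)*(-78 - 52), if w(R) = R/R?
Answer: -130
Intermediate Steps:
w(R) = 1
w(6)*(-78 - 52) = 1*(-78 - 52) = 1*(-130) = -130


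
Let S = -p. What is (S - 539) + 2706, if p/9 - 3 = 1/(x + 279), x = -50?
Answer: 490051/229 ≈ 2140.0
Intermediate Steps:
p = 6192/229 (p = 27 + 9/(-50 + 279) = 27 + 9/229 = 6192/229 ≈ 27.039)
S = -6192/229 (S = -1*6192/229 = -6192/229 ≈ -27.039)
(S - 539) + 2706 = (-6192/229 - 539) + 2706 = -129623/229 + 2706 = 490051/229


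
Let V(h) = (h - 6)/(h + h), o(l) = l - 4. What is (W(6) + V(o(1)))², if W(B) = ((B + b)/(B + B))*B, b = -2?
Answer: 49/4 ≈ 12.250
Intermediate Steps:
o(l) = -4 + l
V(h) = (-6 + h)/(2*h) (V(h) = (-6 + h)/((2*h)) = (-6 + h)*(1/(2*h)) = (-6 + h)/(2*h))
W(B) = -1 + B/2 (W(B) = ((B - 2)/(B + B))*B = ((-2 + B)/((2*B)))*B = ((-2 + B)*(1/(2*B)))*B = ((-2 + B)/(2*B))*B = -1 + B/2)
(W(6) + V(o(1)))² = ((-1 + (½)*6) + (-6 + (-4 + 1))/(2*(-4 + 1)))² = ((-1 + 3) + (½)*(-6 - 3)/(-3))² = (2 + (½)*(-⅓)*(-9))² = (2 + 3/2)² = (7/2)² = 49/4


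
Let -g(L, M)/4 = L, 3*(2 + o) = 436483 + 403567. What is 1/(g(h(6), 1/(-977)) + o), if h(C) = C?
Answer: 3/839972 ≈ 3.5715e-6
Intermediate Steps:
o = 840044/3 (o = -2 + (436483 + 403567)/3 = -2 + (1/3)*840050 = -2 + 840050/3 = 840044/3 ≈ 2.8001e+5)
g(L, M) = -4*L
1/(g(h(6), 1/(-977)) + o) = 1/(-4*6 + 840044/3) = 1/(-24 + 840044/3) = 1/(839972/3) = 3/839972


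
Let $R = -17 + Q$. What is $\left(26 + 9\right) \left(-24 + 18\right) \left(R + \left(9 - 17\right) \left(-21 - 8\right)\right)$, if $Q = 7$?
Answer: $-46620$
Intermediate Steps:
$R = -10$ ($R = -17 + 7 = -10$)
$\left(26 + 9\right) \left(-24 + 18\right) \left(R + \left(9 - 17\right) \left(-21 - 8\right)\right) = \left(26 + 9\right) \left(-24 + 18\right) \left(-10 + \left(9 - 17\right) \left(-21 - 8\right)\right) = 35 \left(-6\right) \left(-10 - -232\right) = - 210 \left(-10 + 232\right) = \left(-210\right) 222 = -46620$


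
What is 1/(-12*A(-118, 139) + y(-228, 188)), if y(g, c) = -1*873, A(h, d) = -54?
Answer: -1/225 ≈ -0.0044444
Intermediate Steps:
y(g, c) = -873
1/(-12*A(-118, 139) + y(-228, 188)) = 1/(-12*(-54) - 873) = 1/(648 - 873) = 1/(-225) = -1/225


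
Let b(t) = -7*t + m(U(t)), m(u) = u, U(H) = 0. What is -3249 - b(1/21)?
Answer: -9746/3 ≈ -3248.7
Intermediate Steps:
b(t) = -7*t (b(t) = -7*t + 0 = -7*t)
-3249 - b(1/21) = -3249 - (-7)/21 = -3249 - 1*(-1/3) = -3249 + 1/3 = -9746/3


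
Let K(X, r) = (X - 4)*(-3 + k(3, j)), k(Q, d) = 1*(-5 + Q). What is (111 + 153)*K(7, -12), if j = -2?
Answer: -3960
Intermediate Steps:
k(Q, d) = -5 + Q
K(X, r) = 20 - 5*X (K(X, r) = (X - 4)*(-3 + (-5 + 3)) = (-4 + X)*(-3 - 2) = (-4 + X)*(-5) = 20 - 5*X)
(111 + 153)*K(7, -12) = (111 + 153)*(20 - 5*7) = 264*(20 - 35) = 264*(-15) = -3960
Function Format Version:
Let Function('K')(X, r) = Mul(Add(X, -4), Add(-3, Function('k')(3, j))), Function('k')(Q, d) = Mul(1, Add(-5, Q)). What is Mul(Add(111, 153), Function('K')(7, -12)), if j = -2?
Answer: -3960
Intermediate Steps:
Function('k')(Q, d) = Add(-5, Q)
Function('K')(X, r) = Add(20, Mul(-5, X)) (Function('K')(X, r) = Mul(Add(X, -4), Add(-3, Add(-5, 3))) = Mul(Add(-4, X), Add(-3, -2)) = Mul(Add(-4, X), -5) = Add(20, Mul(-5, X)))
Mul(Add(111, 153), Function('K')(7, -12)) = Mul(Add(111, 153), Add(20, Mul(-5, 7))) = Mul(264, Add(20, -35)) = Mul(264, -15) = -3960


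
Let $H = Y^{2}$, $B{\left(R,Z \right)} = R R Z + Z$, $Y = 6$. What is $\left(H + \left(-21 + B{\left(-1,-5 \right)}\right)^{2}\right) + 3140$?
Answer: $4137$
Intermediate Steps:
$B{\left(R,Z \right)} = Z + Z R^{2}$ ($B{\left(R,Z \right)} = R^{2} Z + Z = Z R^{2} + Z = Z + Z R^{2}$)
$H = 36$ ($H = 6^{2} = 36$)
$\left(H + \left(-21 + B{\left(-1,-5 \right)}\right)^{2}\right) + 3140 = \left(36 + \left(-21 - 5 \left(1 + \left(-1\right)^{2}\right)\right)^{2}\right) + 3140 = \left(36 + \left(-21 - 5 \left(1 + 1\right)\right)^{2}\right) + 3140 = \left(36 + \left(-21 - 10\right)^{2}\right) + 3140 = \left(36 + \left(-31\right)^{2}\right) + 3140 = \left(36 + 961\right) + 3140 = 997 + 3140 = 4137$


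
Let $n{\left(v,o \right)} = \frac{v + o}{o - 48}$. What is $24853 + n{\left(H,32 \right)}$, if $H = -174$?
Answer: $\frac{198895}{8} \approx 24862.0$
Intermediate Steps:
$n{\left(v,o \right)} = \frac{o + v}{-48 + o}$
$24853 + n{\left(H,32 \right)} = 24853 + \frac{32 - 174}{-48 + 32} = 24853 + \frac{1}{-16} \left(-142\right) = 24853 - - \frac{71}{8} = 24853 + \frac{71}{8} = \frac{198895}{8}$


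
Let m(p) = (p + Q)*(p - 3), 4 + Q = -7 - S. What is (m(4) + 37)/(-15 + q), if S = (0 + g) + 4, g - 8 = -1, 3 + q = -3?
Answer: -19/21 ≈ -0.90476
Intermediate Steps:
q = -6 (q = -3 - 3 = -6)
g = 7 (g = 8 - 1 = 7)
S = 11 (S = (0 + 7) + 4 = 7 + 4 = 11)
Q = -22 (Q = -4 + (-7 - 1*11) = -4 + (-7 - 11) = -4 - 18 = -22)
m(p) = (-22 + p)*(-3 + p) (m(p) = (p - 22)*(p - 3) = (-22 + p)*(-3 + p))
(m(4) + 37)/(-15 + q) = ((66 + 4**2 - 25*4) + 37)/(-15 - 6) = ((66 + 16 - 100) + 37)/(-21) = (-18 + 37)*(-1/21) = 19*(-1/21) = -19/21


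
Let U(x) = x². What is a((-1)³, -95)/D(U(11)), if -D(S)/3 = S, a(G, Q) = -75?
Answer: 25/121 ≈ 0.20661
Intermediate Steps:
D(S) = -3*S
a((-1)³, -95)/D(U(11)) = -75/((-3*11²)) = -75/((-3*121)) = -75/(-363) = -75*(-1/363) = 25/121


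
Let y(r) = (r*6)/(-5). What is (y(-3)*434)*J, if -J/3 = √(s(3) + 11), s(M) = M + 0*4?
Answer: -23436*√14/5 ≈ -17538.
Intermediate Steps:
s(M) = M (s(M) = M + 0 = M)
y(r) = -6*r/5 (y(r) = (6*r)*(-⅕) = -6*r/5)
J = -3*√14 (J = -3*√(3 + 11) = -3*√14 ≈ -11.225)
(y(-3)*434)*J = (-6/5*(-3)*434)*(-3*√14) = ((18/5)*434)*(-3*√14) = 7812*(-3*√14)/5 = -23436*√14/5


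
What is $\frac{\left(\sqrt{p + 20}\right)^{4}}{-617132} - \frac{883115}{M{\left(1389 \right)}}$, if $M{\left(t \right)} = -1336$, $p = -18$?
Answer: $\frac{136249630209}{206122088} \approx 661.01$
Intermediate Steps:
$\frac{\left(\sqrt{p + 20}\right)^{4}}{-617132} - \frac{883115}{M{\left(1389 \right)}} = \frac{\left(\sqrt{-18 + 20}\right)^{4}}{-617132} - \frac{883115}{-1336} = \left(\sqrt{2}\right)^{4} \left(- \frac{1}{617132}\right) - - \frac{883115}{1336} = 4 \left(- \frac{1}{617132}\right) + \frac{883115}{1336} = - \frac{1}{154283} + \frac{883115}{1336} = \frac{136249630209}{206122088}$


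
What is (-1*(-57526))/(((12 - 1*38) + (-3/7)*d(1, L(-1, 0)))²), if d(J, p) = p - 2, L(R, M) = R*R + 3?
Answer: 1409387/17672 ≈ 79.753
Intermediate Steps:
L(R, M) = 3 + R² (L(R, M) = R² + 3 = 3 + R²)
d(J, p) = -2 + p
(-1*(-57526))/(((12 - 1*38) + (-3/7)*d(1, L(-1, 0)))²) = (-1*(-57526))/(((12 - 1*38) + (-3/7)*(-2 + (3 + (-1)²)))²) = 57526/(((12 - 38) + (-3*⅐)*(-2 + (3 + 1)))²) = 57526/((-26 - 3*(-2 + 4)/7)²) = 57526/((-26 - 3/7*2)²) = 57526/((-26 - 6/7)²) = 57526/((-188/7)²) = 57526/(35344/49) = 57526*(49/35344) = 1409387/17672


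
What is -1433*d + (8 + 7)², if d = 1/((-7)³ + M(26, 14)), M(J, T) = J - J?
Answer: 78608/343 ≈ 229.18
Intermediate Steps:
M(J, T) = 0
d = -1/343 (d = 1/((-7)³ + 0) = 1/(-343 + 0) = 1/(-343) = -1/343 ≈ -0.0029155)
-1433*d + (8 + 7)² = -1433*(-1/343) + (8 + 7)² = 1433/343 + 15² = 1433/343 + 225 = 78608/343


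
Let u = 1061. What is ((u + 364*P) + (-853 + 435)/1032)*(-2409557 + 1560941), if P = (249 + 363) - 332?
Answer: -3757812164666/43 ≈ -8.7391e+10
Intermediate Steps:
P = 280 (P = 612 - 332 = 280)
((u + 364*P) + (-853 + 435)/1032)*(-2409557 + 1560941) = ((1061 + 364*280) + (-853 + 435)/1032)*(-2409557 + 1560941) = ((1061 + 101920) + (1/1032)*(-418))*(-848616) = (102981 - 209/516)*(-848616) = (53137987/516)*(-848616) = -3757812164666/43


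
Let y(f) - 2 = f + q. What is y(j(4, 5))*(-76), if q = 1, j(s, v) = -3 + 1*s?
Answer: -304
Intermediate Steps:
j(s, v) = -3 + s
y(f) = 3 + f (y(f) = 2 + (f + 1) = 2 + (1 + f) = 3 + f)
y(j(4, 5))*(-76) = (3 + (-3 + 4))*(-76) = (3 + 1)*(-76) = 4*(-76) = -304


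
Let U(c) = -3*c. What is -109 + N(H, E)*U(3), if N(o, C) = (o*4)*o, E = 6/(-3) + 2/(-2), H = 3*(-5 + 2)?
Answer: -3025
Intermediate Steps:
H = -9 (H = 3*(-3) = -9)
E = -3 (E = 6*(-1/3) + 2*(-1/2) = -2 - 1 = -3)
N(o, C) = 4*o**2 (N(o, C) = (4*o)*o = 4*o**2)
-109 + N(H, E)*U(3) = -109 + (4*(-9)**2)*(-3*3) = -109 + (4*81)*(-9) = -109 + 324*(-9) = -109 - 2916 = -3025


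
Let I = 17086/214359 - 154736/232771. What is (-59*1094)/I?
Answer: 1610311641797397/14595964459 ≈ 1.1033e+5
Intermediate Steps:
I = -29191928918/49896558789 (I = 17086*(1/214359) - 154736*1/232771 = 17086/214359 - 154736/232771 = -29191928918/49896558789 ≈ -0.58505)
(-59*1094)/I = (-59*1094)/(-29191928918/49896558789) = -64546*(-49896558789/29191928918) = 1610311641797397/14595964459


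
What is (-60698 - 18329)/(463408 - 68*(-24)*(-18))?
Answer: -79027/434032 ≈ -0.18208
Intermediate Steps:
(-60698 - 18329)/(463408 - 68*(-24)*(-18)) = -79027/(463408 + 1632*(-18)) = -79027/(463408 - 29376) = -79027/434032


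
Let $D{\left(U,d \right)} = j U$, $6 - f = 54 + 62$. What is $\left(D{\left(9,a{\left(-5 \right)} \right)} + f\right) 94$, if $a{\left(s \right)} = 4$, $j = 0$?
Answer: $-10340$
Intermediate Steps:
$f = -110$ ($f = 6 - \left(54 + 62\right) = 6 - 116 = -110$)
$D{\left(U,d \right)} = 0$ ($D{\left(U,d \right)} = 0 U = 0$)
$\left(D{\left(9,a{\left(-5 \right)} \right)} + f\right) 94 = \left(0 - 110\right) 94 = \left(-110\right) 94 = -10340$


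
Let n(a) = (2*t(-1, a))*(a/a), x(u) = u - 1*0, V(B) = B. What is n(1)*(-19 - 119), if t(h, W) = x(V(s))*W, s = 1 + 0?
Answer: -276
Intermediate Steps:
s = 1
x(u) = u (x(u) = u + 0 = u)
t(h, W) = W (t(h, W) = 1*W = W)
n(a) = 2*a (n(a) = (2*a)*(a/a) = (2*a)*1 = 2*a)
n(1)*(-19 - 119) = (2*1)*(-19 - 119) = 2*(-138) = -276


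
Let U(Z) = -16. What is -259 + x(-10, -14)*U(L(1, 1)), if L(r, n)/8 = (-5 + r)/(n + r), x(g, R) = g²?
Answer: -1859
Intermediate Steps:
L(r, n) = 8*(-5 + r)/(n + r) (L(r, n) = 8*((-5 + r)/(n + r)) = 8*(-5 + r)/(n + r))
-259 + x(-10, -14)*U(L(1, 1)) = -259 + (-10)²*(-16) = -259 + 100*(-16) = -259 - 1600 = -1859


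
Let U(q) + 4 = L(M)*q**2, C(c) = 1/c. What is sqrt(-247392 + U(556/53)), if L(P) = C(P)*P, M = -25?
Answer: 6*I*sqrt(19295173)/53 ≈ 497.28*I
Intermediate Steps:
C(c) = 1/c
L(P) = 1 (L(P) = P/P = 1)
U(q) = -4 + q**2 (U(q) = -4 + 1*q**2 = -4 + q**2)
sqrt(-247392 + U(556/53)) = sqrt(-247392 + (-4 + (556/53)**2)) = sqrt(-247392 + (-4 + 309136/2809)) = sqrt(-247392 + 297900/2809) = sqrt(-694626228/2809) = 6*I*sqrt(19295173)/53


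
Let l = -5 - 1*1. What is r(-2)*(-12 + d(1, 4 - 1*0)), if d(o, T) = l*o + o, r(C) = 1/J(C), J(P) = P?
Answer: 17/2 ≈ 8.5000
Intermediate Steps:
l = -6 (l = -5 - 1 = -6)
r(C) = 1/C
d(o, T) = -5*o (d(o, T) = -6*o + o = -5*o)
r(-2)*(-12 + d(1, 4 - 1*0)) = (-12 - 5*1)/(-2) = -(-12 - 5)/2 = -1/2*(-17) = 17/2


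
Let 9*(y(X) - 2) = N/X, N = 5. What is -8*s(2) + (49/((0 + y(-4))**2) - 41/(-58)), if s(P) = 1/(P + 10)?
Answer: 11081119/781086 ≈ 14.187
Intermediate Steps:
y(X) = 2 + 5/(9*X) (y(X) = 2 + (5/X)/9 = 2 + 5/(9*X))
s(P) = 1/(10 + P)
-8*s(2) + (49/((0 + y(-4))**2) - 41/(-58)) = -8/(10 + 2) + (49/((0 + (2 + (5/9)/(-4)))**2) - 41/(-58)) = -8/12 + (49/((0 + (2 + (5/9)*(-1/4)))**2) - 41*(-1/58)) = -8*1/12 + (49/((0 + (2 - 5/36))**2) + 41/58) = -2/3 + (49/((0 + 67/36)**2) + 41/58) = -2/3 + (49/((67/36)**2) + 41/58) = -2/3 + (49/(4489/1296) + 41/58) = -2/3 + (49*(1296/4489) + 41/58) = -2/3 + (63504/4489 + 41/58) = -2/3 + 3867281/260362 = 11081119/781086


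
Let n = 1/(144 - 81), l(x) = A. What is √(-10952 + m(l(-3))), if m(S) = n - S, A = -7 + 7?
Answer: 5*I*√193193/21 ≈ 104.65*I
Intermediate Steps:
A = 0
l(x) = 0
n = 1/63 ≈ 0.015873
m(S) = 1/63 - S
√(-10952 + m(l(-3))) = √(-10952 + (1/63 - 1*0)) = √(-10952 + (1/63 + 0)) = √(-10952 + 1/63) = √(-689975/63) = 5*I*√193193/21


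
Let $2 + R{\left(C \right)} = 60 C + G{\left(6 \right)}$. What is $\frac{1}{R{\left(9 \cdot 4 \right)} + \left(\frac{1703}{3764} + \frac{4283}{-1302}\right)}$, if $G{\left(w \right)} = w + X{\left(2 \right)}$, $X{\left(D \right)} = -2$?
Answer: $\frac{2450364}{5290735015} \approx 0.00046314$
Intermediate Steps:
$G{\left(w \right)} = -2 + w$ ($G{\left(w \right)} = w - 2 = -2 + w$)
$R{\left(C \right)} = 2 + 60 C$ ($R{\left(C \right)} = -2 + \left(60 C + \left(-2 + 6\right)\right) = -2 + \left(60 C + 4\right) = -2 + \left(4 + 60 C\right) = 2 + 60 C$)
$\frac{1}{R{\left(9 \cdot 4 \right)} + \left(\frac{1703}{3764} + \frac{4283}{-1302}\right)} = \frac{1}{\left(2 + 60 \cdot 9 \cdot 4\right) + \left(\frac{1703}{3764} + \frac{4283}{-1302}\right)} = \frac{1}{\left(2 + 60 \cdot 36\right) + \left(1703 \cdot \frac{1}{3764} + 4283 \left(- \frac{1}{1302}\right)\right)} = \frac{1}{\left(2 + 2160\right) + \left(\frac{1703}{3764} - \frac{4283}{1302}\right)} = \frac{1}{2162 - \frac{6951953}{2450364}} = \frac{1}{\frac{5290735015}{2450364}} = \frac{2450364}{5290735015}$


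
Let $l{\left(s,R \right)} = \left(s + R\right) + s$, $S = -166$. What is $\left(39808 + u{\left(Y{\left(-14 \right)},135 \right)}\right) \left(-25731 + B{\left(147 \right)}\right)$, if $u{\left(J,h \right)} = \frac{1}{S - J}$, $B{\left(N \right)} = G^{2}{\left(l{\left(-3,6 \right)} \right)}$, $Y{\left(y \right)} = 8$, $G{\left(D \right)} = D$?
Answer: $- \frac{59409371007}{58} \approx -1.0243 \cdot 10^{9}$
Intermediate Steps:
$l{\left(s,R \right)} = R + 2 s$ ($l{\left(s,R \right)} = \left(R + s\right) + s = R + 2 s$)
$B{\left(N \right)} = 0$ ($B{\left(N \right)} = \left(6 + 2 \left(-3\right)\right)^{2} = \left(6 - 6\right)^{2} = 0^{2} = 0$)
$u{\left(J,h \right)} = \frac{1}{-166 - J}$
$\left(39808 + u{\left(Y{\left(-14 \right)},135 \right)}\right) \left(-25731 + B{\left(147 \right)}\right) = \left(39808 - \frac{1}{166 + 8}\right) \left(-25731 + 0\right) = \left(39808 - \frac{1}{174}\right) \left(-25731\right) = \frac{6926591}{174} \left(-25731\right) = - \frac{59409371007}{58}$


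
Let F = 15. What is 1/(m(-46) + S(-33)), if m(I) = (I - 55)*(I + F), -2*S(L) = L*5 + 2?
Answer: 2/6425 ≈ 0.00031128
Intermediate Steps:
S(L) = -1 - 5*L/2 (S(L) = -(L*5 + 2)/2 = -(5*L + 2)/2 = -(2 + 5*L)/2 = -1 - 5*L/2)
m(I) = (-55 + I)*(15 + I) (m(I) = (I - 55)*(I + 15) = (-55 + I)*(15 + I))
1/(m(-46) + S(-33)) = 1/((-825 + (-46)**2 - 40*(-46)) + (-1 - 5/2*(-33))) = 1/((-825 + 2116 + 1840) + (-1 + 165/2)) = 1/(3131 + 163/2) = 1/(6425/2) = 2/6425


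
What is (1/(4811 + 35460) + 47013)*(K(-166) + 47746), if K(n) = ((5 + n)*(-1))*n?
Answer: 39796336214480/40271 ≈ 9.8821e+8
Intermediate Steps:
K(n) = n*(-5 - n) (K(n) = (-5 - n)*n = n*(-5 - n))
(1/(4811 + 35460) + 47013)*(K(-166) + 47746) = (1/(4811 + 35460) + 47013)*(-1*(-166)*(5 - 166) + 47746) = (1/40271 + 47013)*(-1*(-166)*(-161) + 47746) = (1/40271 + 47013)*(-26726 + 47746) = (1893260524/40271)*21020 = 39796336214480/40271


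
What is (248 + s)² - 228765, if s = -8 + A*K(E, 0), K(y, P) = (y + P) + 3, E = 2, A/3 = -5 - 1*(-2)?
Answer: -190740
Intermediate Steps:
A = -9 (A = 3*(-5 - 1*(-2)) = 3*(-5 + 2) = 3*(-3) = -9)
K(y, P) = 3 + P + y (K(y, P) = (P + y) + 3 = 3 + P + y)
s = -53 (s = -8 - 9*(3 + 0 + 2) = -8 - 9*5 = -8 - 45 = -53)
(248 + s)² - 228765 = (248 - 53)² - 228765 = 195² - 228765 = 38025 - 228765 = -190740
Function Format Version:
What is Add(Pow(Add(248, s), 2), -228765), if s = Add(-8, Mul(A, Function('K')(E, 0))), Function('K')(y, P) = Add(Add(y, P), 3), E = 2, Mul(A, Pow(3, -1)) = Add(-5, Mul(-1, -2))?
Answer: -190740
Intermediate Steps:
A = -9 (A = Mul(3, Add(-5, Mul(-1, -2))) = Mul(3, Add(-5, 2)) = Mul(3, -3) = -9)
Function('K')(y, P) = Add(3, P, y) (Function('K')(y, P) = Add(Add(P, y), 3) = Add(3, P, y))
s = -53 (s = Add(-8, Mul(-9, Add(3, 0, 2))) = Add(-8, Mul(-9, 5)) = Add(-8, -45) = -53)
Add(Pow(Add(248, s), 2), -228765) = Add(Pow(Add(248, -53), 2), -228765) = Add(Pow(195, 2), -228765) = Add(38025, -228765) = -190740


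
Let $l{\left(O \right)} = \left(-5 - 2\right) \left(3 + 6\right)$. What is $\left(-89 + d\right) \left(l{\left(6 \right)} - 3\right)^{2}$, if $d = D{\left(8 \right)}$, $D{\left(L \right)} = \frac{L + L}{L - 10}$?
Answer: $-422532$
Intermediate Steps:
$D{\left(L \right)} = \frac{2 L}{-10 + L}$
$d = -8$ ($d = 2 \cdot 8 \frac{1}{-10 + 8} = 2 \cdot 8 \frac{1}{-2} = 2 \cdot 8 \left(- \frac{1}{2}\right) = -8$)
$l{\left(O \right)} = -63$ ($l{\left(O \right)} = \left(-7\right) 9 = -63$)
$\left(-89 + d\right) \left(l{\left(6 \right)} - 3\right)^{2} = \left(-89 - 8\right) \left(-63 - 3\right)^{2} = - 97 \left(-66\right)^{2} = \left(-97\right) 4356 = -422532$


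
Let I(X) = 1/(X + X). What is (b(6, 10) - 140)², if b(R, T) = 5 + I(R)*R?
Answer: 72361/4 ≈ 18090.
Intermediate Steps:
I(X) = 1/(2*X)
b(R, T) = 11/2 (b(R, T) = 5 + (1/(2*R))*R = 5 + ½ = 11/2)
(b(6, 10) - 140)² = (11/2 - 140)² = (-269/2)² = 72361/4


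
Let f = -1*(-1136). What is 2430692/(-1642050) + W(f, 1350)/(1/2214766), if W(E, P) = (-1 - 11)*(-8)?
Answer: 174564311279054/821025 ≈ 2.1262e+8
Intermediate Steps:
f = 1136
W(E, P) = 96 (W(E, P) = -12*(-8) = 96)
2430692/(-1642050) + W(f, 1350)/(1/2214766) = 2430692/(-1642050) + 96/(1/2214766) = 2430692*(-1/1642050) + 96/(1/2214766) = -1215346/821025 + 96*2214766 = -1215346/821025 + 212617536 = 174564311279054/821025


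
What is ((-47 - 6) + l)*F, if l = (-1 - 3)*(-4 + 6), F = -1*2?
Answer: 122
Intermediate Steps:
F = -2
l = -8 (l = -4*2 = -8)
((-47 - 6) + l)*F = ((-47 - 6) - 8)*(-2) = (-53 - 8)*(-2) = -61*(-2) = 122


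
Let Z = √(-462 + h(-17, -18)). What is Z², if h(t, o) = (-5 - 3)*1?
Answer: -470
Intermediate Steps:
h(t, o) = -8 (h(t, o) = -8*1 = -8)
Z = I*√470 (Z = √(-462 - 8) = √(-470) = I*√470 ≈ 21.679*I)
Z² = (I*√470)² = -470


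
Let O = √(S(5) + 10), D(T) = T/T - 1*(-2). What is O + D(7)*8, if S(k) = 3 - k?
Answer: 24 + 2*√2 ≈ 26.828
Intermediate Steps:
D(T) = 3 (D(T) = 1 + 2 = 3)
O = 2*√2 (O = √((3 - 1*5) + 10) = √((3 - 5) + 10) = √(-2 + 10) = √8 = 2*√2 ≈ 2.8284)
O + D(7)*8 = 2*√2 + 3*8 = 2*√2 + 24 = 24 + 2*√2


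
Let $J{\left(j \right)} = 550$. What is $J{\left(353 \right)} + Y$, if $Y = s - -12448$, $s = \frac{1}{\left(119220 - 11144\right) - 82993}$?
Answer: $\frac{326028835}{25083} \approx 12998.0$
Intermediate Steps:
$s = \frac{1}{25083}$ ($s = \frac{1}{108076 - 82993} = \frac{1}{25083} \approx 3.9868 \cdot 10^{-5}$)
$Y = \frac{312233185}{25083}$ ($Y = \frac{1}{25083} - -12448 = \frac{1}{25083} + 12448 = \frac{312233185}{25083} \approx 12448.0$)
$J{\left(353 \right)} + Y = 550 + \frac{312233185}{25083} = \frac{326028835}{25083}$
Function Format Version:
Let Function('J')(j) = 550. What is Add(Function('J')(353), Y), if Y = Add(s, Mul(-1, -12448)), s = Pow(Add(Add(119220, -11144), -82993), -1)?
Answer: Rational(326028835, 25083) ≈ 12998.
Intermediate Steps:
s = Rational(1, 25083) (s = Pow(Add(108076, -82993), -1) = Pow(25083, -1) = Rational(1, 25083) ≈ 3.9868e-5)
Y = Rational(312233185, 25083) (Y = Add(Rational(1, 25083), Mul(-1, -12448)) = Add(Rational(1, 25083), 12448) = Rational(312233185, 25083) ≈ 12448.)
Add(Function('J')(353), Y) = Add(550, Rational(312233185, 25083)) = Rational(326028835, 25083)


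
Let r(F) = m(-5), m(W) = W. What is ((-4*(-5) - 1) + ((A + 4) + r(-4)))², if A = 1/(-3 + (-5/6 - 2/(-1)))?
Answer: 36864/121 ≈ 304.66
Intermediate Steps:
r(F) = -5
A = -6/11 (A = 1/(-3 + (-5*⅙ - 2*(-1))) = 1/(-3 + (-⅚ + 2)) = 1/(-3 + 7/6) = 1/(-11/6) = -6/11 ≈ -0.54545)
((-4*(-5) - 1) + ((A + 4) + r(-4)))² = ((-4*(-5) - 1) + ((-6/11 + 4) - 5))² = ((20 - 1) + (38/11 - 5))² = (19 - 17/11)² = (192/11)² = 36864/121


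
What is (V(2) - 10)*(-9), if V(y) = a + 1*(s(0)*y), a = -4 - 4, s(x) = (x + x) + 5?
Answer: 72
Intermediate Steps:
s(x) = 5 + 2*x (s(x) = 2*x + 5 = 5 + 2*x)
a = -8
V(y) = -8 + 5*y (V(y) = -8 + 1*((5 + 2*0)*y) = -8 + 1*((5 + 0)*y) = -8 + 1*(5*y) = -8 + 5*y)
(V(2) - 10)*(-9) = ((-8 + 5*2) - 10)*(-9) = ((-8 + 10) - 10)*(-9) = (2 - 10)*(-9) = -8*(-9) = 72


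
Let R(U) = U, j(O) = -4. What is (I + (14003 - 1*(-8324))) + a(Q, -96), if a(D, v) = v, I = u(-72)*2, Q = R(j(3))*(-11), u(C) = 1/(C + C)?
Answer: 1600631/72 ≈ 22231.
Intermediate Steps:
u(C) = 1/(2*C)
Q = 44 (Q = -4*(-11) = 44)
I = -1/72 (I = ((1/2)/(-72))*2 = ((1/2)*(-1/72))*2 = -1/144*2 = -1/72 ≈ -0.013889)
(I + (14003 - 1*(-8324))) + a(Q, -96) = (-1/72 + (14003 - 1*(-8324))) - 96 = (-1/72 + (14003 + 8324)) - 96 = (-1/72 + 22327) - 96 = 1607543/72 - 96 = 1600631/72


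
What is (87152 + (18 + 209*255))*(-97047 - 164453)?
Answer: -36731597500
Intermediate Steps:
(87152 + (18 + 209*255))*(-97047 - 164453) = (87152 + (18 + 53295))*(-261500) = (87152 + 53313)*(-261500) = 140465*(-261500) = -36731597500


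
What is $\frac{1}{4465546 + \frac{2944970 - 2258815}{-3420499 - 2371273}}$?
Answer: $\frac{5791772}{25863423601357} \approx 2.2394 \cdot 10^{-7}$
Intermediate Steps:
$\frac{1}{4465546 + \frac{2944970 - 2258815}{-3420499 - 2371273}} = \frac{1}{4465546 + \frac{686155}{-5791772}} = \frac{1}{4465546 + 686155 \left(- \frac{1}{5791772}\right)} = \frac{1}{4465546 - \frac{686155}{5791772}} = \frac{1}{\frac{25863423601357}{5791772}} = \frac{5791772}{25863423601357}$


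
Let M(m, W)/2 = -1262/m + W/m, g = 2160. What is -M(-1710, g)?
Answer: 898/855 ≈ 1.0503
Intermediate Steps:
M(m, W) = -2524/m + 2*W/m (M(m, W) = 2*(-1262/m + W/m) = -2524/m + 2*W/m)
-M(-1710, g) = -2*(-1262 + 2160)/(-1710) = -2*(-1)*898/1710 = -1*(-898/855) = 898/855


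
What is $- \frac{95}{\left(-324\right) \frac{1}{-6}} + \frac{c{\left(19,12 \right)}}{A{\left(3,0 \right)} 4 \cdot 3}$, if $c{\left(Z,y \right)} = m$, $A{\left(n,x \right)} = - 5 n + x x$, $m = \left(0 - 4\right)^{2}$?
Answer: $- \frac{499}{270} \approx -1.8481$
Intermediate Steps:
$m = 16$ ($m = \left(-4\right)^{2} = 16$)
$A{\left(n,x \right)} = x^{2} - 5 n$ ($A{\left(n,x \right)} = - 5 n + x^{2} = x^{2} - 5 n$)
$c{\left(Z,y \right)} = 16$
$- \frac{95}{\left(-324\right) \frac{1}{-6}} + \frac{c{\left(19,12 \right)}}{A{\left(3,0 \right)} 4 \cdot 3} = - \frac{95}{\left(-324\right) \frac{1}{-6}} + \frac{16}{\left(0^{2} - 15\right) 4 \cdot 3} = - \frac{95}{\left(-324\right) \left(- \frac{1}{6}\right)} + \frac{16}{\left(0 - 15\right) 4 \cdot 3} = - \frac{95}{54} + \frac{16}{\left(-15\right) 4 \cdot 3} = \left(-95\right) \frac{1}{54} + \frac{16}{\left(-60\right) 3} = - \frac{95}{54} + \frac{16}{-180} = - \frac{95}{54} + 16 \left(- \frac{1}{180}\right) = - \frac{95}{54} - \frac{4}{45} = - \frac{499}{270}$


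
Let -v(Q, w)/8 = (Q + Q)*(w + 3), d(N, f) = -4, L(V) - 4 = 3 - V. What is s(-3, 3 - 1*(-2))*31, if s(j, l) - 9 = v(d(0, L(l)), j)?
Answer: 279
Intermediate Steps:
L(V) = 7 - V (L(V) = 4 + (3 - V) = 7 - V)
v(Q, w) = -16*Q*(3 + w) (v(Q, w) = -8*(Q + Q)*(w + 3) = -8*2*Q*(3 + w) = -16*Q*(3 + w))
s(j, l) = 201 + 64*j (s(j, l) = 9 - 16*(-4)*(3 + j) = 9 + (192 + 64*j) = 201 + 64*j)
s(-3, 3 - 1*(-2))*31 = (201 + 64*(-3))*31 = (201 - 192)*31 = 9*31 = 279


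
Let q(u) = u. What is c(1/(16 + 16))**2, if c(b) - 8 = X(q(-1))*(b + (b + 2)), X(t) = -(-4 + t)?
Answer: 85849/256 ≈ 335.35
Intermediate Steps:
X(t) = 4 - t
c(b) = 18 + 10*b (c(b) = 8 + (4 - 1*(-1))*(b + (b + 2)) = 8 + (4 + 1)*(b + (2 + b)) = 8 + 5*(2 + 2*b) = 8 + (10 + 10*b) = 18 + 10*b)
c(1/(16 + 16))**2 = (18 + 10/(16 + 16))**2 = (18 + 10/32)**2 = (18 + 10*(1/32))**2 = (18 + 5/16)**2 = (293/16)**2 = 85849/256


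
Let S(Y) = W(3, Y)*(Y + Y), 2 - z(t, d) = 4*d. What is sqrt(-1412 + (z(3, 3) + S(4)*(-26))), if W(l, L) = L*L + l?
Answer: I*sqrt(5374) ≈ 73.308*I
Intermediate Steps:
z(t, d) = 2 - 4*d
W(l, L) = l + L**2 (W(l, L) = L**2 + l = l + L**2)
S(Y) = 2*Y*(3 + Y**2) (S(Y) = (3 + Y**2)*(Y + Y) = (3 + Y**2)*(2*Y) = 2*Y*(3 + Y**2))
sqrt(-1412 + (z(3, 3) + S(4)*(-26))) = sqrt(-1412 + ((2 - 4*3) + (2*4*(3 + 4**2))*(-26))) = sqrt(-1412 + ((2 - 12) + (2*4*(3 + 16))*(-26))) = sqrt(-1412 + (-10 + (2*4*19)*(-26))) = sqrt(-1412 + (-10 + 152*(-26))) = sqrt(-1412 + (-10 - 3952)) = sqrt(-1412 - 3962) = sqrt(-5374) = I*sqrt(5374)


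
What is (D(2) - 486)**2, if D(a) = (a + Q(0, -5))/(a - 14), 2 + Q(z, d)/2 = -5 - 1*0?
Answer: 235225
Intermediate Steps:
Q(z, d) = -14 (Q(z, d) = -4 + 2*(-5 - 1*0) = -4 + 2*(-5 + 0) = -4 + 2*(-5) = -4 - 10 = -14)
D(a) = 1 (D(a) = (a - 14)/(a - 14) = (-14 + a)/(-14 + a) = 1)
(D(2) - 486)**2 = (1 - 486)**2 = (-485)**2 = 235225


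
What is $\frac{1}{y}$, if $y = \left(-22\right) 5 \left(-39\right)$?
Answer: $\frac{1}{4290} \approx 0.0002331$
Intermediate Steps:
$y = 4290$ ($y = \left(-110\right) \left(-39\right) = 4290$)
$\frac{1}{y} = \frac{1}{4290}$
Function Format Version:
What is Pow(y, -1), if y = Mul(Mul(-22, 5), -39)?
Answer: Rational(1, 4290) ≈ 0.00023310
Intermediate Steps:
y = 4290 (y = Mul(-110, -39) = 4290)
Pow(y, -1) = Pow(4290, -1) = Rational(1, 4290)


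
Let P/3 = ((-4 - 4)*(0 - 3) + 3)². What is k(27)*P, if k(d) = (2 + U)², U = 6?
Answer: 139968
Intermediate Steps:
k(d) = 64 (k(d) = (2 + 6)² = 8² = 64)
P = 2187 (P = 3*((-4 - 4)*(0 - 3) + 3)² = 3*(-8*(-3) + 3)² = 3*(24 + 3)² = 3*27² = 3*729 = 2187)
k(27)*P = 64*2187 = 139968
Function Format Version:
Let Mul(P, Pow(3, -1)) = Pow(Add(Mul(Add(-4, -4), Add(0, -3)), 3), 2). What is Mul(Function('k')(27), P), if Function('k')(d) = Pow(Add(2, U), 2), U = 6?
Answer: 139968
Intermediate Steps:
Function('k')(d) = 64 (Function('k')(d) = Pow(Add(2, 6), 2) = Pow(8, 2) = 64)
P = 2187 (P = Mul(3, Pow(Add(Mul(Add(-4, -4), Add(0, -3)), 3), 2)) = Mul(3, Pow(Add(Mul(-8, -3), 3), 2)) = Mul(3, Pow(Add(24, 3), 2)) = Mul(3, Pow(27, 2)) = Mul(3, 729) = 2187)
Mul(Function('k')(27), P) = Mul(64, 2187) = 139968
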